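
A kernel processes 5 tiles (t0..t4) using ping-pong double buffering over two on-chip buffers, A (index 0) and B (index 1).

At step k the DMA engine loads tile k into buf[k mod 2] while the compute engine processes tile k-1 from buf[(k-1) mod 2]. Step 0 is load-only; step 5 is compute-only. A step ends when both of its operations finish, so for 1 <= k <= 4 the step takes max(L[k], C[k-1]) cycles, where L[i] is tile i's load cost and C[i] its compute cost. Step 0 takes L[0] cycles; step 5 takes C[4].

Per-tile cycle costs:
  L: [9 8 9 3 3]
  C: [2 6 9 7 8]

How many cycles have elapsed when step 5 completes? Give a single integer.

[0] DMA t0→A (9c) ∥ CU idle ⇒ 9c, clock 9
[1] DMA t1→B (8c) ∥ CU A:t0 (2c) ⇒ 8c, clock 17
[2] DMA t2→A (9c) ∥ CU B:t1 (6c) ⇒ 9c, clock 26
[3] DMA t3→B (3c) ∥ CU A:t2 (9c) ⇒ 9c, clock 35
[4] DMA t4→A (3c) ∥ CU B:t3 (7c) ⇒ 7c, clock 42
[5] DMA idle ∥ CU A:t4 (8c) ⇒ 8c, clock 50

end_cycle[5] = 50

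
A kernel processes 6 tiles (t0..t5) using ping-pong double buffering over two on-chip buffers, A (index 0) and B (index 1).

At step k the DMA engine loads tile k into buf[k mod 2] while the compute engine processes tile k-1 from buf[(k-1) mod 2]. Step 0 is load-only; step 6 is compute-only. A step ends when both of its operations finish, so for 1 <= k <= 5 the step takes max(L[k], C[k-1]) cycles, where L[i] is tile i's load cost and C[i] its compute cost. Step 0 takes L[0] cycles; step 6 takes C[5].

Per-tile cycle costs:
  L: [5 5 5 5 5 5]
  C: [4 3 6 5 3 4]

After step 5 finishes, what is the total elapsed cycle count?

  0. 5=5c; end=5; A:t0 B:-
  1. max(5,4)=5c; end=10; A:t0 B:t1
  2. max(5,3)=5c; end=15; A:t2 B:t1
  3. max(5,6)=6c; end=21; A:t2 B:t3
  4. max(5,5)=5c; end=26; A:t4 B:t3
  5. max(5,3)=5c; end=31; A:t4 B:t5
  6. 4=4c; end=35; A:t4 B:t5

end_cycle[5] = 31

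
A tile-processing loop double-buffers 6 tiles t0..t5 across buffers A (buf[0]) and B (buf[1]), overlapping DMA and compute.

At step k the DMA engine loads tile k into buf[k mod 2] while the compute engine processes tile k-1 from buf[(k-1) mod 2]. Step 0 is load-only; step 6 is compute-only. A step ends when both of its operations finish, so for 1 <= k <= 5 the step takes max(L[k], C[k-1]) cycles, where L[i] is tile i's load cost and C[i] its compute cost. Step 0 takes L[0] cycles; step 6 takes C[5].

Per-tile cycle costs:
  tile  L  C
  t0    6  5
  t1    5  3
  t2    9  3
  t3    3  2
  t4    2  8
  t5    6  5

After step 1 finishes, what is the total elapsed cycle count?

end_cycle[1] = 11

step 0: L[0]=6 → dur=6, Σ=6 | A=load:t0 B=idle [load-only]
step 1: L[1]=5 C[0]=5 → dur=5, Σ=11 | A=compute:t0 B=load:t1 [tied]
step 2: L[2]=9 C[1]=3 → dur=9, Σ=20 | A=load:t2 B=compute:t1 [load-bound]
step 3: L[3]=3 C[2]=3 → dur=3, Σ=23 | A=compute:t2 B=load:t3 [tied]
step 4: L[4]=2 C[3]=2 → dur=2, Σ=25 | A=load:t4 B=compute:t3 [tied]
step 5: L[5]=6 C[4]=8 → dur=8, Σ=33 | A=compute:t4 B=load:t5 [compute-bound]
step 6: C[5]=5 → dur=5, Σ=38 | A=idle B=compute:t5 [compute-only]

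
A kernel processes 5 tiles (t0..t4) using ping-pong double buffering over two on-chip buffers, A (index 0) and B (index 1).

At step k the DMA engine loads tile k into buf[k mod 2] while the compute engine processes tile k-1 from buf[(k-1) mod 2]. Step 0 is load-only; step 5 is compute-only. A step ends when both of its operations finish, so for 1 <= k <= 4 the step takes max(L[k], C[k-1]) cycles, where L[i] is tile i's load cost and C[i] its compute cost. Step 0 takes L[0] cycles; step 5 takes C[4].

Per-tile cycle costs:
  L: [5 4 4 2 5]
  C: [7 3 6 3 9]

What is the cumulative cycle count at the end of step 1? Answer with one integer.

end_cycle[1] = 12

[0] DMA t0→A (5c) ∥ CU idle ⇒ 5c, clock 5
[1] DMA t1→B (4c) ∥ CU A:t0 (7c) ⇒ 7c, clock 12
[2] DMA t2→A (4c) ∥ CU B:t1 (3c) ⇒ 4c, clock 16
[3] DMA t3→B (2c) ∥ CU A:t2 (6c) ⇒ 6c, clock 22
[4] DMA t4→A (5c) ∥ CU B:t3 (3c) ⇒ 5c, clock 27
[5] DMA idle ∥ CU A:t4 (9c) ⇒ 9c, clock 36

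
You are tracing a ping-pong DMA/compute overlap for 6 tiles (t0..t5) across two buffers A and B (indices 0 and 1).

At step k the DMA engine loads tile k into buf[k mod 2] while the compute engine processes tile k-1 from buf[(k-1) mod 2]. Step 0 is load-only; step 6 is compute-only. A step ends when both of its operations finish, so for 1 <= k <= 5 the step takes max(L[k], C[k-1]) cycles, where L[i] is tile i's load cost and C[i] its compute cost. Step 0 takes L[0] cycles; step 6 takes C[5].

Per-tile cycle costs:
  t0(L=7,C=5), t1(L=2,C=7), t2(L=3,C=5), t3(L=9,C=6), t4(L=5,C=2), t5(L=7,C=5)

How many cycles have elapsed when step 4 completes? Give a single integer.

[0] DMA t0→A (7c) ∥ CU idle ⇒ 7c, clock 7
[1] DMA t1→B (2c) ∥ CU A:t0 (5c) ⇒ 5c, clock 12
[2] DMA t2→A (3c) ∥ CU B:t1 (7c) ⇒ 7c, clock 19
[3] DMA t3→B (9c) ∥ CU A:t2 (5c) ⇒ 9c, clock 28
[4] DMA t4→A (5c) ∥ CU B:t3 (6c) ⇒ 6c, clock 34
[5] DMA t5→B (7c) ∥ CU A:t4 (2c) ⇒ 7c, clock 41
[6] DMA idle ∥ CU B:t5 (5c) ⇒ 5c, clock 46

end_cycle[4] = 34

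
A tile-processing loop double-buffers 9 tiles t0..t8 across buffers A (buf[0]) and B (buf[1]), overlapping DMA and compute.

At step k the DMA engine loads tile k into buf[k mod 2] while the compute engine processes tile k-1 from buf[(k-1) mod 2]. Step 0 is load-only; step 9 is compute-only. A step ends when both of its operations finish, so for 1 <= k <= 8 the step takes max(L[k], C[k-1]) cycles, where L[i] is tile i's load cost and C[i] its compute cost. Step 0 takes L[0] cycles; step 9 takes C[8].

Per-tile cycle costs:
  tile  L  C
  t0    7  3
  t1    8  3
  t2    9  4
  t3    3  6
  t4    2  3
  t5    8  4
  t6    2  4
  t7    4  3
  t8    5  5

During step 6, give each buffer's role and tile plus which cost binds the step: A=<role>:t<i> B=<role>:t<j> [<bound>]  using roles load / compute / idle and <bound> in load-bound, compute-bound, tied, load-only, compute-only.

  0. 7=7c; end=7; A:t0 B:-
  1. max(8,3)=8c; end=15; A:t0 B:t1
  2. max(9,3)=9c; end=24; A:t2 B:t1
  3. max(3,4)=4c; end=28; A:t2 B:t3
  4. max(2,6)=6c; end=34; A:t4 B:t3
  5. max(8,3)=8c; end=42; A:t4 B:t5
  6. max(2,4)=4c; end=46; A:t6 B:t5
  7. max(4,4)=4c; end=50; A:t6 B:t7
  8. max(5,3)=5c; end=55; A:t8 B:t7
  9. 5=5c; end=60; A:t8 B:t7

step 6: A=load:t6 B=compute:t5 [compute-bound]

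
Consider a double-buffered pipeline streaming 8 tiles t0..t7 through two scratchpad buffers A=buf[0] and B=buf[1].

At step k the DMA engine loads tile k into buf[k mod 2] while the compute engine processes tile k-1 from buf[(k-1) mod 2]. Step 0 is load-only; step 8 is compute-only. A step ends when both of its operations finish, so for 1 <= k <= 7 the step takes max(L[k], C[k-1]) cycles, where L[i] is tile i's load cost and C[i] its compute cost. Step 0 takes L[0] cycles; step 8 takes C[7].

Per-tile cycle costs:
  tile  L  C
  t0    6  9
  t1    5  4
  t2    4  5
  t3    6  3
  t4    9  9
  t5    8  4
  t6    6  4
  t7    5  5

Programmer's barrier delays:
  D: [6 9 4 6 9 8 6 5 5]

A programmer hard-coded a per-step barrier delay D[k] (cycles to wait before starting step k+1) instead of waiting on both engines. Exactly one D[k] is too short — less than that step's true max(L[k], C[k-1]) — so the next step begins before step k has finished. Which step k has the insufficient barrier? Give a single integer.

hazard at step 5

k=0 barrier L[0]=6→6c, D[0]=6 ok
k=1 barrier max(L[1]=5,C[0]=9)→9c, D[1]=9 ok
k=2 barrier max(L[2]=4,C[1]=4)→4c, D[2]=4 ok
k=3 barrier max(L[3]=6,C[2]=5)→6c, D[3]=6 ok
k=4 barrier max(L[4]=9,C[3]=3)→9c, D[4]=9 ok
k=5 barrier max(L[5]=8,C[4]=9)→9c, D[5]=8 SHORT
k=6 barrier max(L[6]=6,C[5]=4)→6c, D[6]=6 ok
k=7 barrier max(L[7]=5,C[6]=4)→5c, D[7]=5 ok
k=8 barrier C[7]=5→5c, D[8]=5 ok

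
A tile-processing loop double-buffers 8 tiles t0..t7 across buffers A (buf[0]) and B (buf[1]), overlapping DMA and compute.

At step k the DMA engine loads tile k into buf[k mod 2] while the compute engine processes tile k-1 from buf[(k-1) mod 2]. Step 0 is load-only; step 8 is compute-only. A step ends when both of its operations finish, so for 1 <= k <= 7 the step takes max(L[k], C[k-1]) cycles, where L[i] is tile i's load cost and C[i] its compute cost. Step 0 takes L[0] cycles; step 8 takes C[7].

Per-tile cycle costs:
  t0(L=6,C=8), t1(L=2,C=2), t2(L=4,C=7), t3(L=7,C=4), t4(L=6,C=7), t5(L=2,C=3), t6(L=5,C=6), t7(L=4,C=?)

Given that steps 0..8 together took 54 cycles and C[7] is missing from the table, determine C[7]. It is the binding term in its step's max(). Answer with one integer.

step 0 → dur = L[0]=6 = 6
step 1 → dur = max(L[1]=2, C[0]=8) = 8
step 2 → dur = max(L[2]=4, C[1]=2) = 4
step 3 → dur = max(L[3]=7, C[2]=7) = 7
step 4 → dur = max(L[4]=6, C[3]=4) = 6
step 5 → dur = max(L[5]=2, C[4]=7) = 7
step 6 → dur = max(L[6]=5, C[5]=3) = 5
step 7 → dur = max(L[7]=4, C[6]=6) = 6
step 8 → dur = C[7]=? = C[7]  (unknown; binding)
sum of known step durations = 49
dur[8] = total - known = 54 - 49 = 5
C[7] is the binding max in step 8, so C[7] = dur[8] = 5

C[7] = 5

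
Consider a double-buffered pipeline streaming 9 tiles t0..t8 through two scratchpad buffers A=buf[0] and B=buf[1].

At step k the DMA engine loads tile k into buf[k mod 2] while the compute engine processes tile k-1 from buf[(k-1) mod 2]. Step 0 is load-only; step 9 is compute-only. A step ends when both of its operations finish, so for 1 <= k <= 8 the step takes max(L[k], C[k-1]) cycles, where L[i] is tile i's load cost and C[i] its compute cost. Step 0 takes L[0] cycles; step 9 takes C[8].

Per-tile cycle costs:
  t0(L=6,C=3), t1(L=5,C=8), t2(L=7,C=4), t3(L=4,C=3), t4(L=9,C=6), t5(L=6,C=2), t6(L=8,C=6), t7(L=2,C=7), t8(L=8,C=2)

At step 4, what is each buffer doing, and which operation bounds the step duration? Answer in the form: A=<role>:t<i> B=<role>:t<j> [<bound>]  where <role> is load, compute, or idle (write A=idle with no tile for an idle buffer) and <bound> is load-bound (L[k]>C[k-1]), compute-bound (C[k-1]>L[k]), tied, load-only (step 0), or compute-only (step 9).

[0] DMA t0→A (6c) ∥ CU idle ⇒ 6c, clock 6
[1] DMA t1→B (5c) ∥ CU A:t0 (3c) ⇒ 5c, clock 11
[2] DMA t2→A (7c) ∥ CU B:t1 (8c) ⇒ 8c, clock 19
[3] DMA t3→B (4c) ∥ CU A:t2 (4c) ⇒ 4c, clock 23
[4] DMA t4→A (9c) ∥ CU B:t3 (3c) ⇒ 9c, clock 32
[5] DMA t5→B (6c) ∥ CU A:t4 (6c) ⇒ 6c, clock 38
[6] DMA t6→A (8c) ∥ CU B:t5 (2c) ⇒ 8c, clock 46
[7] DMA t7→B (2c) ∥ CU A:t6 (6c) ⇒ 6c, clock 52
[8] DMA t8→A (8c) ∥ CU B:t7 (7c) ⇒ 8c, clock 60
[9] DMA idle ∥ CU A:t8 (2c) ⇒ 2c, clock 62

step 4: A=load:t4 B=compute:t3 [load-bound]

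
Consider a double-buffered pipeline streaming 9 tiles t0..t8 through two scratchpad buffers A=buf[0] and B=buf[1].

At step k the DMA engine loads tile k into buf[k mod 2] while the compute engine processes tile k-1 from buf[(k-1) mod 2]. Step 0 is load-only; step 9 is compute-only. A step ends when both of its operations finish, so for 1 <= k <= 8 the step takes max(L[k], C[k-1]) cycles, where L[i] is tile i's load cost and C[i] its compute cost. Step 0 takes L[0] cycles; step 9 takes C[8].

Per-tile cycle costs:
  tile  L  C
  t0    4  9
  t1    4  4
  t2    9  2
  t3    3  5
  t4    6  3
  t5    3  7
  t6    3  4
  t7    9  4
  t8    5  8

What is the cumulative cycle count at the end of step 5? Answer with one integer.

end_cycle[5] = 34

step 0: L[0]=4 → dur=4, Σ=4 | A=load:t0 B=idle [load-only]
step 1: L[1]=4 C[0]=9 → dur=9, Σ=13 | A=compute:t0 B=load:t1 [compute-bound]
step 2: L[2]=9 C[1]=4 → dur=9, Σ=22 | A=load:t2 B=compute:t1 [load-bound]
step 3: L[3]=3 C[2]=2 → dur=3, Σ=25 | A=compute:t2 B=load:t3 [load-bound]
step 4: L[4]=6 C[3]=5 → dur=6, Σ=31 | A=load:t4 B=compute:t3 [load-bound]
step 5: L[5]=3 C[4]=3 → dur=3, Σ=34 | A=compute:t4 B=load:t5 [tied]
step 6: L[6]=3 C[5]=7 → dur=7, Σ=41 | A=load:t6 B=compute:t5 [compute-bound]
step 7: L[7]=9 C[6]=4 → dur=9, Σ=50 | A=compute:t6 B=load:t7 [load-bound]
step 8: L[8]=5 C[7]=4 → dur=5, Σ=55 | A=load:t8 B=compute:t7 [load-bound]
step 9: C[8]=8 → dur=8, Σ=63 | A=compute:t8 B=idle [compute-only]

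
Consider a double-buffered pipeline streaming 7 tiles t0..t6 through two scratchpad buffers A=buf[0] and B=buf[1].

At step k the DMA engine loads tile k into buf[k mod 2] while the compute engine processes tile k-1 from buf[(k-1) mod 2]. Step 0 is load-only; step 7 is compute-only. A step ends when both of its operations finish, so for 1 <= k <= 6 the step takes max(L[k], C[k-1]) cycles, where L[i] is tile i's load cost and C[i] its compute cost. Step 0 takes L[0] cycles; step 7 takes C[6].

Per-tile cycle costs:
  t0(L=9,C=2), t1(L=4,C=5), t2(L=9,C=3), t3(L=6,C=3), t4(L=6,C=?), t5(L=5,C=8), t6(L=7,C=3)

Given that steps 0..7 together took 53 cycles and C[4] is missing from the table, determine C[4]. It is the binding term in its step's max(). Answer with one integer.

C[4] = 8

step 0: dur = L[0]=9 = 9
step 1: dur = max(L[1]=4, C[0]=2) = 4
step 2: dur = max(L[2]=9, C[1]=5) = 9
step 3: dur = max(L[3]=6, C[2]=3) = 6
step 4: dur = max(L[4]=6, C[3]=3) = 6
step 5: dur = max(L[5]=5, C[4]=?) = C[4]  (unknown; binding)
step 6: dur = max(L[6]=7, C[5]=8) = 8
step 7: dur = C[6]=3 = 3
sum of known step durations = 45
dur[5] = total - known = 53 - 45 = 8
C[4] is the binding max in step 5, so C[4] = dur[5] = 8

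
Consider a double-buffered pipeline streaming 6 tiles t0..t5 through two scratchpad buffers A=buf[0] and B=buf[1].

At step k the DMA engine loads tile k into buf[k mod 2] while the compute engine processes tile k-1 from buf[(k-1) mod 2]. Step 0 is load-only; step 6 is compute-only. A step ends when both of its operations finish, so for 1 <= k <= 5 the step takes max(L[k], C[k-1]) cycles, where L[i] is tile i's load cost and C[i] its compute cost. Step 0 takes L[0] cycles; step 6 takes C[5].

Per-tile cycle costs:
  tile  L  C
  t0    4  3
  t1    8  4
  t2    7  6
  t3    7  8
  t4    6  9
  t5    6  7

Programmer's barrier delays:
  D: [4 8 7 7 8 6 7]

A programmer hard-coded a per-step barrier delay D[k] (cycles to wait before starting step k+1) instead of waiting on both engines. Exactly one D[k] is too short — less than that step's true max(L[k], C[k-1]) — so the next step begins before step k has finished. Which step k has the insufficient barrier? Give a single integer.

hazard at step 5

k=0 barrier L[0]=4→4c, D[0]=4 ok
k=1 barrier max(L[1]=8,C[0]=3)→8c, D[1]=8 ok
k=2 barrier max(L[2]=7,C[1]=4)→7c, D[2]=7 ok
k=3 barrier max(L[3]=7,C[2]=6)→7c, D[3]=7 ok
k=4 barrier max(L[4]=6,C[3]=8)→8c, D[4]=8 ok
k=5 barrier max(L[5]=6,C[4]=9)→9c, D[5]=6 SHORT
k=6 barrier C[5]=7→7c, D[6]=7 ok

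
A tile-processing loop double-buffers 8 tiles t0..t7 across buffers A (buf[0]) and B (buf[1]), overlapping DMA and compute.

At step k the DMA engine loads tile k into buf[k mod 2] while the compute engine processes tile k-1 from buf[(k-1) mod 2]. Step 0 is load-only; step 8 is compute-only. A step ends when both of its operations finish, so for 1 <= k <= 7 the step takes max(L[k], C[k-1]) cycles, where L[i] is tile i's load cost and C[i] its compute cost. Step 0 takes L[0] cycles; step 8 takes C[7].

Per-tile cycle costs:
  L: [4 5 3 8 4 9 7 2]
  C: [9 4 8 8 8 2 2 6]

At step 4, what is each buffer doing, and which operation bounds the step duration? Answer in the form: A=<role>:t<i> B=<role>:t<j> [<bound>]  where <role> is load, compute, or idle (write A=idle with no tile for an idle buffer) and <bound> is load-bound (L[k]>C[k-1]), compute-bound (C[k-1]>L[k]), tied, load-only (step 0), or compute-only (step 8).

step 4: A=load:t4 B=compute:t3 [compute-bound]

step 0: L[0]=4 → dur=4, Σ=4 | A=load:t0 B=idle [load-only]
step 1: L[1]=5 C[0]=9 → dur=9, Σ=13 | A=compute:t0 B=load:t1 [compute-bound]
step 2: L[2]=3 C[1]=4 → dur=4, Σ=17 | A=load:t2 B=compute:t1 [compute-bound]
step 3: L[3]=8 C[2]=8 → dur=8, Σ=25 | A=compute:t2 B=load:t3 [tied]
step 4: L[4]=4 C[3]=8 → dur=8, Σ=33 | A=load:t4 B=compute:t3 [compute-bound]
step 5: L[5]=9 C[4]=8 → dur=9, Σ=42 | A=compute:t4 B=load:t5 [load-bound]
step 6: L[6]=7 C[5]=2 → dur=7, Σ=49 | A=load:t6 B=compute:t5 [load-bound]
step 7: L[7]=2 C[6]=2 → dur=2, Σ=51 | A=compute:t6 B=load:t7 [tied]
step 8: C[7]=6 → dur=6, Σ=57 | A=idle B=compute:t7 [compute-only]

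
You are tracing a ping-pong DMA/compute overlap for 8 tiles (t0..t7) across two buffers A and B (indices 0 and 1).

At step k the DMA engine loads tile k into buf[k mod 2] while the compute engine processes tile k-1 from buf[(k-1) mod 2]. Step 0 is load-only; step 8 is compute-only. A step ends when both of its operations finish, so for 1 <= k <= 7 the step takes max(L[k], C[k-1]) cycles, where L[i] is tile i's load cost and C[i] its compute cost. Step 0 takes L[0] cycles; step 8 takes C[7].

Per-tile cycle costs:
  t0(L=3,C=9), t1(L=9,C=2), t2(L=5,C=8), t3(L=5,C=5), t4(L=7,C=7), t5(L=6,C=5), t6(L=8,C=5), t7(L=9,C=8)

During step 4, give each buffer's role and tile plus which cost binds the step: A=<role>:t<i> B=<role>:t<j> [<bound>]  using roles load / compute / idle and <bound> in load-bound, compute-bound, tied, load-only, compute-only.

step 4: A=load:t4 B=compute:t3 [load-bound]

k=0 load=t0/3c comp=- wait=3 total=3
k=1 load=t1/9c comp=t0/9c wait=9 total=12
k=2 load=t2/5c comp=t1/2c wait=5 total=17
k=3 load=t3/5c comp=t2/8c wait=8 total=25
k=4 load=t4/7c comp=t3/5c wait=7 total=32
k=5 load=t5/6c comp=t4/7c wait=7 total=39
k=6 load=t6/8c comp=t5/5c wait=8 total=47
k=7 load=t7/9c comp=t6/5c wait=9 total=56
k=8 load=- comp=t7/8c wait=8 total=64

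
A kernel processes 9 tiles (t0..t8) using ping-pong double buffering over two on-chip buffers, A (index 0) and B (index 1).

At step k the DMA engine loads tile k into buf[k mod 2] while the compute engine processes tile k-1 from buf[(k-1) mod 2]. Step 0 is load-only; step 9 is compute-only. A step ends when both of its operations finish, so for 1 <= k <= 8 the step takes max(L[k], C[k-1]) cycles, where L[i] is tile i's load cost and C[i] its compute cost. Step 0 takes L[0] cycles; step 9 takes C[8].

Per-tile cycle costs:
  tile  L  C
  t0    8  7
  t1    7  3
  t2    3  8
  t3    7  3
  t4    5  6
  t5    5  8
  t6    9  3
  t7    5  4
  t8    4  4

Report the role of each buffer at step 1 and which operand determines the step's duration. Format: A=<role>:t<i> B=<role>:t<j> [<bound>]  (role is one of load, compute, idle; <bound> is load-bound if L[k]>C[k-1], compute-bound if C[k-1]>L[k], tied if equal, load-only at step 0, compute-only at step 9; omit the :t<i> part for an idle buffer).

step 1: A=compute:t0 B=load:t1 [tied]

k=0 load=t0/8c comp=- wait=8 total=8
k=1 load=t1/7c comp=t0/7c wait=7 total=15
k=2 load=t2/3c comp=t1/3c wait=3 total=18
k=3 load=t3/7c comp=t2/8c wait=8 total=26
k=4 load=t4/5c comp=t3/3c wait=5 total=31
k=5 load=t5/5c comp=t4/6c wait=6 total=37
k=6 load=t6/9c comp=t5/8c wait=9 total=46
k=7 load=t7/5c comp=t6/3c wait=5 total=51
k=8 load=t8/4c comp=t7/4c wait=4 total=55
k=9 load=- comp=t8/4c wait=4 total=59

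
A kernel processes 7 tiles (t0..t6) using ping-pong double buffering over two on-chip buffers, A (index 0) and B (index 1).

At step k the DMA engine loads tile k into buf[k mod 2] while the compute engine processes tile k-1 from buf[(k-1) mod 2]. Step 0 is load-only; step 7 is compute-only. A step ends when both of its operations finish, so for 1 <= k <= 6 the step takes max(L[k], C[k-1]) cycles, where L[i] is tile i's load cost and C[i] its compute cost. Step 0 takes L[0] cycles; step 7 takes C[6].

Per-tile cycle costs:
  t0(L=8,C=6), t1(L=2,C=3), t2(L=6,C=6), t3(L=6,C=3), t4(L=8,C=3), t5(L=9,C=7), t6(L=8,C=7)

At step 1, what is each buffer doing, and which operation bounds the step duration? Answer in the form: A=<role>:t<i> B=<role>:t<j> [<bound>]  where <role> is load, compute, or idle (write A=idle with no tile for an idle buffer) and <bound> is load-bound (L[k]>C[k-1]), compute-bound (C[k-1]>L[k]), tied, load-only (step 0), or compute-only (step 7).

step 0: L[0]=8 → dur=8, Σ=8 | A=load:t0 B=idle [load-only]
step 1: L[1]=2 C[0]=6 → dur=6, Σ=14 | A=compute:t0 B=load:t1 [compute-bound]
step 2: L[2]=6 C[1]=3 → dur=6, Σ=20 | A=load:t2 B=compute:t1 [load-bound]
step 3: L[3]=6 C[2]=6 → dur=6, Σ=26 | A=compute:t2 B=load:t3 [tied]
step 4: L[4]=8 C[3]=3 → dur=8, Σ=34 | A=load:t4 B=compute:t3 [load-bound]
step 5: L[5]=9 C[4]=3 → dur=9, Σ=43 | A=compute:t4 B=load:t5 [load-bound]
step 6: L[6]=8 C[5]=7 → dur=8, Σ=51 | A=load:t6 B=compute:t5 [load-bound]
step 7: C[6]=7 → dur=7, Σ=58 | A=compute:t6 B=idle [compute-only]

step 1: A=compute:t0 B=load:t1 [compute-bound]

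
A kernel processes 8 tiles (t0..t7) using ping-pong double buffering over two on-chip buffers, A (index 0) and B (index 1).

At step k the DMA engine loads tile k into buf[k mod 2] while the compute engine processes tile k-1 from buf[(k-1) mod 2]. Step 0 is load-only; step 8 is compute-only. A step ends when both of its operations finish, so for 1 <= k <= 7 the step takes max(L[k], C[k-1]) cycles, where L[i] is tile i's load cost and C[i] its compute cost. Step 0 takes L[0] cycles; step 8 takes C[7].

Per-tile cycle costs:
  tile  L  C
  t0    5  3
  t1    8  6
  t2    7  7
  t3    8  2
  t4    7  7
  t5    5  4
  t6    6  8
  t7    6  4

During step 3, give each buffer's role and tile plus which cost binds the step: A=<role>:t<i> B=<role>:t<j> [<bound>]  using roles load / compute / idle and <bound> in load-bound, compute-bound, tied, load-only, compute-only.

step 3: A=compute:t2 B=load:t3 [load-bound]

k=0 load=t0/5c comp=- wait=5 total=5
k=1 load=t1/8c comp=t0/3c wait=8 total=13
k=2 load=t2/7c comp=t1/6c wait=7 total=20
k=3 load=t3/8c comp=t2/7c wait=8 total=28
k=4 load=t4/7c comp=t3/2c wait=7 total=35
k=5 load=t5/5c comp=t4/7c wait=7 total=42
k=6 load=t6/6c comp=t5/4c wait=6 total=48
k=7 load=t7/6c comp=t6/8c wait=8 total=56
k=8 load=- comp=t7/4c wait=4 total=60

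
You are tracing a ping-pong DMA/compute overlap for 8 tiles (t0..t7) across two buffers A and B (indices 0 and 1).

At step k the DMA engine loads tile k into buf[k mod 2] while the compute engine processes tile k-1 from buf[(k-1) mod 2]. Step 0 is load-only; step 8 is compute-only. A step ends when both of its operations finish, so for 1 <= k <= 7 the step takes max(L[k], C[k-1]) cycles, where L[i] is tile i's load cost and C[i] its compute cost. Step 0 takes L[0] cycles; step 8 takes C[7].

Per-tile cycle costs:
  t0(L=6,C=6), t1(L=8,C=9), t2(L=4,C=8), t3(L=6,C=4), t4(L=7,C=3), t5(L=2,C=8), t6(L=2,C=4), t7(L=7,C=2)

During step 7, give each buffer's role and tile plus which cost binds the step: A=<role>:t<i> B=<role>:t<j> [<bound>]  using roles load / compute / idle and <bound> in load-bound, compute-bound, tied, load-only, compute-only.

k=0 load=t0/6c comp=- wait=6 total=6
k=1 load=t1/8c comp=t0/6c wait=8 total=14
k=2 load=t2/4c comp=t1/9c wait=9 total=23
k=3 load=t3/6c comp=t2/8c wait=8 total=31
k=4 load=t4/7c comp=t3/4c wait=7 total=38
k=5 load=t5/2c comp=t4/3c wait=3 total=41
k=6 load=t6/2c comp=t5/8c wait=8 total=49
k=7 load=t7/7c comp=t6/4c wait=7 total=56
k=8 load=- comp=t7/2c wait=2 total=58

step 7: A=compute:t6 B=load:t7 [load-bound]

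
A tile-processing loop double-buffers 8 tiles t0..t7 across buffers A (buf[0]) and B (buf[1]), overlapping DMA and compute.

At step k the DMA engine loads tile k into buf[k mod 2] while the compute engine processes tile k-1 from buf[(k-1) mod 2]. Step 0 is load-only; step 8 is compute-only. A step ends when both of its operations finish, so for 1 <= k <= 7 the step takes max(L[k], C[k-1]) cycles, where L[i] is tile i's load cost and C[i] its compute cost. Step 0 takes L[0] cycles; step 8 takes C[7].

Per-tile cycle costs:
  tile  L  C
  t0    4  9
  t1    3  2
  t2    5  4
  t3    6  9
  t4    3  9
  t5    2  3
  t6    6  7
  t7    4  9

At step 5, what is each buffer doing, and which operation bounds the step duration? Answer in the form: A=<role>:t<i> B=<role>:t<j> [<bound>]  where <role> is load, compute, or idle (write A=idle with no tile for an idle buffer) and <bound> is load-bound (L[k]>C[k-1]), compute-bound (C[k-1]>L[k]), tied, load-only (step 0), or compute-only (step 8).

step 5: A=compute:t4 B=load:t5 [compute-bound]

  0. 4=4c; end=4; A:t0 B:-
  1. max(3,9)=9c; end=13; A:t0 B:t1
  2. max(5,2)=5c; end=18; A:t2 B:t1
  3. max(6,4)=6c; end=24; A:t2 B:t3
  4. max(3,9)=9c; end=33; A:t4 B:t3
  5. max(2,9)=9c; end=42; A:t4 B:t5
  6. max(6,3)=6c; end=48; A:t6 B:t5
  7. max(4,7)=7c; end=55; A:t6 B:t7
  8. 9=9c; end=64; A:t6 B:t7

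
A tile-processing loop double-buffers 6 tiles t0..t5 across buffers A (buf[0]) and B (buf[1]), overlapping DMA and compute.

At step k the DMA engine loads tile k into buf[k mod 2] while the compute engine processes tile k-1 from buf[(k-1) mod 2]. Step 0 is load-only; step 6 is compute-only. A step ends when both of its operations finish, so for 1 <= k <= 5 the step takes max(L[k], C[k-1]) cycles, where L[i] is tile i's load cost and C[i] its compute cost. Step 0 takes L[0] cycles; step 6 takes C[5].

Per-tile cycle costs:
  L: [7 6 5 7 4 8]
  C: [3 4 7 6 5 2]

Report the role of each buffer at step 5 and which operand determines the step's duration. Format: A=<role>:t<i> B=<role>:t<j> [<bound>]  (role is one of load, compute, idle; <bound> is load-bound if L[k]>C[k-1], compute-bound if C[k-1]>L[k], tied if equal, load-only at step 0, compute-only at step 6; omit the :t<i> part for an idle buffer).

step 0: L[0]=7 → dur=7, Σ=7 | A=load:t0 B=idle [load-only]
step 1: L[1]=6 C[0]=3 → dur=6, Σ=13 | A=compute:t0 B=load:t1 [load-bound]
step 2: L[2]=5 C[1]=4 → dur=5, Σ=18 | A=load:t2 B=compute:t1 [load-bound]
step 3: L[3]=7 C[2]=7 → dur=7, Σ=25 | A=compute:t2 B=load:t3 [tied]
step 4: L[4]=4 C[3]=6 → dur=6, Σ=31 | A=load:t4 B=compute:t3 [compute-bound]
step 5: L[5]=8 C[4]=5 → dur=8, Σ=39 | A=compute:t4 B=load:t5 [load-bound]
step 6: C[5]=2 → dur=2, Σ=41 | A=idle B=compute:t5 [compute-only]

step 5: A=compute:t4 B=load:t5 [load-bound]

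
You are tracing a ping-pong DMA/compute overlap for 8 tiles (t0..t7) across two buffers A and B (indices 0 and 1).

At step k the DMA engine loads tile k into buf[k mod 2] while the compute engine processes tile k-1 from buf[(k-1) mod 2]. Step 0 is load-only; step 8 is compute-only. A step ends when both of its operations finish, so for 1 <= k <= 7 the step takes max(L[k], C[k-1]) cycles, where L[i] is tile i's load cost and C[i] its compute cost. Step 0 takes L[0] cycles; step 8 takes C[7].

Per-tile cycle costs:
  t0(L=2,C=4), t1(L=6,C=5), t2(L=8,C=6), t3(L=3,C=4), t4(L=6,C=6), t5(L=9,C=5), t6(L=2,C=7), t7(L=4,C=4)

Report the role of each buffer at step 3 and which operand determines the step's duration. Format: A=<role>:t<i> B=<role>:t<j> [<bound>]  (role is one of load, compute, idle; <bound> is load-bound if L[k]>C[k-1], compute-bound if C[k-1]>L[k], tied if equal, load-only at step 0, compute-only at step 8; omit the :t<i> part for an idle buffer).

step 3: A=compute:t2 B=load:t3 [compute-bound]

  0. 2=2c; end=2; A:t0 B:-
  1. max(6,4)=6c; end=8; A:t0 B:t1
  2. max(8,5)=8c; end=16; A:t2 B:t1
  3. max(3,6)=6c; end=22; A:t2 B:t3
  4. max(6,4)=6c; end=28; A:t4 B:t3
  5. max(9,6)=9c; end=37; A:t4 B:t5
  6. max(2,5)=5c; end=42; A:t6 B:t5
  7. max(4,7)=7c; end=49; A:t6 B:t7
  8. 4=4c; end=53; A:t6 B:t7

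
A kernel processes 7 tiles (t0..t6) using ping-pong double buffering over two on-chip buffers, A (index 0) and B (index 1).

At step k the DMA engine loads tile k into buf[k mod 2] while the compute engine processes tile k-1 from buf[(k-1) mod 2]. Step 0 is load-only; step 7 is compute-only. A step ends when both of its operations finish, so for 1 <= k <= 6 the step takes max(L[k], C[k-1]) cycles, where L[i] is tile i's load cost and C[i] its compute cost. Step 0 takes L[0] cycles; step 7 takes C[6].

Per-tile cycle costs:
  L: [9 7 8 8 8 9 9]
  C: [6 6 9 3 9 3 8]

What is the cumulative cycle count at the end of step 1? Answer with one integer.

end_cycle[1] = 16

k=0 load=t0/9c comp=- wait=9 total=9
k=1 load=t1/7c comp=t0/6c wait=7 total=16
k=2 load=t2/8c comp=t1/6c wait=8 total=24
k=3 load=t3/8c comp=t2/9c wait=9 total=33
k=4 load=t4/8c comp=t3/3c wait=8 total=41
k=5 load=t5/9c comp=t4/9c wait=9 total=50
k=6 load=t6/9c comp=t5/3c wait=9 total=59
k=7 load=- comp=t6/8c wait=8 total=67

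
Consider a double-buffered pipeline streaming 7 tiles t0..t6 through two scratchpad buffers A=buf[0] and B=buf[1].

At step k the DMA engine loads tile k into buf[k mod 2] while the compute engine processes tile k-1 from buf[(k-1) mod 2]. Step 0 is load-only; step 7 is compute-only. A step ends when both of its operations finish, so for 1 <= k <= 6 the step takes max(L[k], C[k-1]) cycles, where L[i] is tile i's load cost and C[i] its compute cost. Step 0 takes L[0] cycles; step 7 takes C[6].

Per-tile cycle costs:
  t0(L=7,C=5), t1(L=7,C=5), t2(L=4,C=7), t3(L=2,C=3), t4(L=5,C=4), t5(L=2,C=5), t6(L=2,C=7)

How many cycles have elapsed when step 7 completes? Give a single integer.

[0] DMA t0→A (7c) ∥ CU idle ⇒ 7c, clock 7
[1] DMA t1→B (7c) ∥ CU A:t0 (5c) ⇒ 7c, clock 14
[2] DMA t2→A (4c) ∥ CU B:t1 (5c) ⇒ 5c, clock 19
[3] DMA t3→B (2c) ∥ CU A:t2 (7c) ⇒ 7c, clock 26
[4] DMA t4→A (5c) ∥ CU B:t3 (3c) ⇒ 5c, clock 31
[5] DMA t5→B (2c) ∥ CU A:t4 (4c) ⇒ 4c, clock 35
[6] DMA t6→A (2c) ∥ CU B:t5 (5c) ⇒ 5c, clock 40
[7] DMA idle ∥ CU A:t6 (7c) ⇒ 7c, clock 47

end_cycle[7] = 47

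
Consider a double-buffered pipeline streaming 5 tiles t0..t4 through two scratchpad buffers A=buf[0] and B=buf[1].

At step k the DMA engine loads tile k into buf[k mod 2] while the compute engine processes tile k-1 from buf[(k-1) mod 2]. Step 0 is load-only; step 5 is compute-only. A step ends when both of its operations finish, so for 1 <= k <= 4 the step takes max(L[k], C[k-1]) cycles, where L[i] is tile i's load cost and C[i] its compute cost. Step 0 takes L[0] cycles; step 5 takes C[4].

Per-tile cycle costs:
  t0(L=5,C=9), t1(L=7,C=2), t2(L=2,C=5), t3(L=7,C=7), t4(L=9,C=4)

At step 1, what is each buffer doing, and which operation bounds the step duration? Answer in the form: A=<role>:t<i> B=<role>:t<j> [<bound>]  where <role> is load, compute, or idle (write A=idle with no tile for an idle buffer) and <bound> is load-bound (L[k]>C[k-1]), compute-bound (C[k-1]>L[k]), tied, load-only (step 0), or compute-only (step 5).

k=0 load=t0/5c comp=- wait=5 total=5
k=1 load=t1/7c comp=t0/9c wait=9 total=14
k=2 load=t2/2c comp=t1/2c wait=2 total=16
k=3 load=t3/7c comp=t2/5c wait=7 total=23
k=4 load=t4/9c comp=t3/7c wait=9 total=32
k=5 load=- comp=t4/4c wait=4 total=36

step 1: A=compute:t0 B=load:t1 [compute-bound]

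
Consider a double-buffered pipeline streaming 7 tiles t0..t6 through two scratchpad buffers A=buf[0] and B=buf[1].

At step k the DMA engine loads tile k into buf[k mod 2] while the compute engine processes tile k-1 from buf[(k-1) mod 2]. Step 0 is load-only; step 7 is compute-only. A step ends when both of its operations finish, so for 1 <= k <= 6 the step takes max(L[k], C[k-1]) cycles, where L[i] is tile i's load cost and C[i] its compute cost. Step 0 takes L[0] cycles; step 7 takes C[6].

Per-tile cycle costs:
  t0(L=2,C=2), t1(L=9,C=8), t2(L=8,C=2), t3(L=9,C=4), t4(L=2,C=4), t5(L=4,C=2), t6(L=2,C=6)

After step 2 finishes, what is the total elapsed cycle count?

  0. 2=2c; end=2; A:t0 B:-
  1. max(9,2)=9c; end=11; A:t0 B:t1
  2. max(8,8)=8c; end=19; A:t2 B:t1
  3. max(9,2)=9c; end=28; A:t2 B:t3
  4. max(2,4)=4c; end=32; A:t4 B:t3
  5. max(4,4)=4c; end=36; A:t4 B:t5
  6. max(2,2)=2c; end=38; A:t6 B:t5
  7. 6=6c; end=44; A:t6 B:t5

end_cycle[2] = 19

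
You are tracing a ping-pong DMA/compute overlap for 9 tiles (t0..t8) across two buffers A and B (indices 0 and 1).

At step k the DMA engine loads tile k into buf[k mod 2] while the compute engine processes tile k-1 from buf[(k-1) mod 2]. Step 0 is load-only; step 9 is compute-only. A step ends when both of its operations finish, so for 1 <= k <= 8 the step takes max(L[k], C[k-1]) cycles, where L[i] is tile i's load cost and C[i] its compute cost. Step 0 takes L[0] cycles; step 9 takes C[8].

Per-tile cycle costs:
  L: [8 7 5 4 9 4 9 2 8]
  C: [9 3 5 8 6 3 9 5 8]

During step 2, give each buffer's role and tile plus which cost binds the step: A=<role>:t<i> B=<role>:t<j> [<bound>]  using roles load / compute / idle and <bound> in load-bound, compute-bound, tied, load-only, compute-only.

step 2: A=load:t2 B=compute:t1 [load-bound]

[0] DMA t0→A (8c) ∥ CU idle ⇒ 8c, clock 8
[1] DMA t1→B (7c) ∥ CU A:t0 (9c) ⇒ 9c, clock 17
[2] DMA t2→A (5c) ∥ CU B:t1 (3c) ⇒ 5c, clock 22
[3] DMA t3→B (4c) ∥ CU A:t2 (5c) ⇒ 5c, clock 27
[4] DMA t4→A (9c) ∥ CU B:t3 (8c) ⇒ 9c, clock 36
[5] DMA t5→B (4c) ∥ CU A:t4 (6c) ⇒ 6c, clock 42
[6] DMA t6→A (9c) ∥ CU B:t5 (3c) ⇒ 9c, clock 51
[7] DMA t7→B (2c) ∥ CU A:t6 (9c) ⇒ 9c, clock 60
[8] DMA t8→A (8c) ∥ CU B:t7 (5c) ⇒ 8c, clock 68
[9] DMA idle ∥ CU A:t8 (8c) ⇒ 8c, clock 76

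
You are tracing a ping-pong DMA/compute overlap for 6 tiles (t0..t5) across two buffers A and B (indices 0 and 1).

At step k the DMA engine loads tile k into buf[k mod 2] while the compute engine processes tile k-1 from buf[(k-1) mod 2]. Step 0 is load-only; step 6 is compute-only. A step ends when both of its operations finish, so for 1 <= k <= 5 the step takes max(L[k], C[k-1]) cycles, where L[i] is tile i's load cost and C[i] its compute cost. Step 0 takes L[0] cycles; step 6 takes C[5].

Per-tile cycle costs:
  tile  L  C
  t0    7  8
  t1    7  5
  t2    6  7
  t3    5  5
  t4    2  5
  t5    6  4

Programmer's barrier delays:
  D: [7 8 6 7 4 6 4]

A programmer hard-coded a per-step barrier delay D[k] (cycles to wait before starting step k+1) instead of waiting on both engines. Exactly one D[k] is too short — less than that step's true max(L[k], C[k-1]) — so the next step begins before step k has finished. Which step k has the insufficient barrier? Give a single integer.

k=0 barrier L[0]=7→7c, D[0]=7 ok
k=1 barrier max(L[1]=7,C[0]=8)→8c, D[1]=8 ok
k=2 barrier max(L[2]=6,C[1]=5)→6c, D[2]=6 ok
k=3 barrier max(L[3]=5,C[2]=7)→7c, D[3]=7 ok
k=4 barrier max(L[4]=2,C[3]=5)→5c, D[4]=4 SHORT
k=5 barrier max(L[5]=6,C[4]=5)→6c, D[5]=6 ok
k=6 barrier C[5]=4→4c, D[6]=4 ok

hazard at step 4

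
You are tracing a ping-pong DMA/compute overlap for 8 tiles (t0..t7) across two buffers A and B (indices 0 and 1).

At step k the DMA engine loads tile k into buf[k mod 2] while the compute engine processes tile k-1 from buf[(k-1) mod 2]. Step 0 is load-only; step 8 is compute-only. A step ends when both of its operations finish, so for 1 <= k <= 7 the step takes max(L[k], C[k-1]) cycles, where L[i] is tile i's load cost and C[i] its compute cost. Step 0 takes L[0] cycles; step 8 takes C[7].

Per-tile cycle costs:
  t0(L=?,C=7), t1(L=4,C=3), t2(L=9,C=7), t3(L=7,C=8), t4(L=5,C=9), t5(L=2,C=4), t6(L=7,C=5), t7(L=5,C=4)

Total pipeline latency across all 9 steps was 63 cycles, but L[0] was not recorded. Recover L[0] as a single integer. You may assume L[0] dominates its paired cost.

L[0] = 7

step 0 = dur = L[0]=? = L[0]  (unknown; binding)
step 1 = dur = max(L[1]=4, C[0]=7) = 7
step 2 = dur = max(L[2]=9, C[1]=3) = 9
step 3 = dur = max(L[3]=7, C[2]=7) = 7
step 4 = dur = max(L[4]=5, C[3]=8) = 8
step 5 = dur = max(L[5]=2, C[4]=9) = 9
step 6 = dur = max(L[6]=7, C[5]=4) = 7
step 7 = dur = max(L[7]=5, C[6]=5) = 5
step 8 = dur = C[7]=4 = 4
sum of known step durations = 56
dur[0] = total - known = 63 - 56 = 7
L[0] is the binding max in step 0, so L[0] = dur[0] = 7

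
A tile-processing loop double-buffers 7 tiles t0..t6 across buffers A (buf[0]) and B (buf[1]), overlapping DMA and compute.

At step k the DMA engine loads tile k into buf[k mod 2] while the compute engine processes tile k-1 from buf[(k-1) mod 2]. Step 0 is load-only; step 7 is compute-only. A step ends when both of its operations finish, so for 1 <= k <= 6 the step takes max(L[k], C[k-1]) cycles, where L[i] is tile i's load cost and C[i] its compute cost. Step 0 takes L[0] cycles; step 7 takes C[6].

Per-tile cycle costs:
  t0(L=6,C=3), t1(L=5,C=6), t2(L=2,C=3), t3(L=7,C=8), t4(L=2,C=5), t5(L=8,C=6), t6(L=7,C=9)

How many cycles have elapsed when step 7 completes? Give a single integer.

end_cycle[7] = 56

k=0 load=t0/6c comp=- wait=6 total=6
k=1 load=t1/5c comp=t0/3c wait=5 total=11
k=2 load=t2/2c comp=t1/6c wait=6 total=17
k=3 load=t3/7c comp=t2/3c wait=7 total=24
k=4 load=t4/2c comp=t3/8c wait=8 total=32
k=5 load=t5/8c comp=t4/5c wait=8 total=40
k=6 load=t6/7c comp=t5/6c wait=7 total=47
k=7 load=- comp=t6/9c wait=9 total=56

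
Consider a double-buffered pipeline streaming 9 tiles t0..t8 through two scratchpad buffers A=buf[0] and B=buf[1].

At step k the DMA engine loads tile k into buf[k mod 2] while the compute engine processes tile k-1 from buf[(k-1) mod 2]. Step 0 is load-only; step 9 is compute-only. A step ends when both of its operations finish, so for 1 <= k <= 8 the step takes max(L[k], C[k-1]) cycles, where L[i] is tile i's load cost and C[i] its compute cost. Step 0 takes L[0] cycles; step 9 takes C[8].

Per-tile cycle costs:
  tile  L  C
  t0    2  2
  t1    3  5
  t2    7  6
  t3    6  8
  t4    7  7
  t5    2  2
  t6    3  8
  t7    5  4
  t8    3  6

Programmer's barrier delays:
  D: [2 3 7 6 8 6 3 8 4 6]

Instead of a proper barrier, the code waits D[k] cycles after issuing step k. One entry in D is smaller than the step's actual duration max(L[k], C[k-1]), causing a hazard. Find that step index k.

k=0 barrier L[0]=2→2c, D[0]=2 ok
k=1 barrier max(L[1]=3,C[0]=2)→3c, D[1]=3 ok
k=2 barrier max(L[2]=7,C[1]=5)→7c, D[2]=7 ok
k=3 barrier max(L[3]=6,C[2]=6)→6c, D[3]=6 ok
k=4 barrier max(L[4]=7,C[3]=8)→8c, D[4]=8 ok
k=5 barrier max(L[5]=2,C[4]=7)→7c, D[5]=6 SHORT
k=6 barrier max(L[6]=3,C[5]=2)→3c, D[6]=3 ok
k=7 barrier max(L[7]=5,C[6]=8)→8c, D[7]=8 ok
k=8 barrier max(L[8]=3,C[7]=4)→4c, D[8]=4 ok
k=9 barrier C[8]=6→6c, D[9]=6 ok

hazard at step 5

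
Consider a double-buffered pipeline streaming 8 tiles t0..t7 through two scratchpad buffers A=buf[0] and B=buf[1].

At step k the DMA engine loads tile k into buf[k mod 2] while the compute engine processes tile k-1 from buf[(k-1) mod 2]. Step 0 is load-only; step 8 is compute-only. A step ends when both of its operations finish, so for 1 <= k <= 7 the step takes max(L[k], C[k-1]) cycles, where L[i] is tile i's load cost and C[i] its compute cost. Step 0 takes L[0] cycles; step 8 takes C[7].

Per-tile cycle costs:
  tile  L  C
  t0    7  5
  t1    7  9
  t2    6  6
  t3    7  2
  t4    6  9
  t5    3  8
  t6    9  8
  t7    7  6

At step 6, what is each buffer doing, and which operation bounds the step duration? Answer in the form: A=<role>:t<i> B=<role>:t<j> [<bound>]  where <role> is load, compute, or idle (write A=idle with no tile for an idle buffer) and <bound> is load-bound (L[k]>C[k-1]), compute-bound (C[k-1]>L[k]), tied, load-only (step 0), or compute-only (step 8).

step 6: A=load:t6 B=compute:t5 [load-bound]

step 0: L[0]=7 → dur=7, Σ=7 | A=load:t0 B=idle [load-only]
step 1: L[1]=7 C[0]=5 → dur=7, Σ=14 | A=compute:t0 B=load:t1 [load-bound]
step 2: L[2]=6 C[1]=9 → dur=9, Σ=23 | A=load:t2 B=compute:t1 [compute-bound]
step 3: L[3]=7 C[2]=6 → dur=7, Σ=30 | A=compute:t2 B=load:t3 [load-bound]
step 4: L[4]=6 C[3]=2 → dur=6, Σ=36 | A=load:t4 B=compute:t3 [load-bound]
step 5: L[5]=3 C[4]=9 → dur=9, Σ=45 | A=compute:t4 B=load:t5 [compute-bound]
step 6: L[6]=9 C[5]=8 → dur=9, Σ=54 | A=load:t6 B=compute:t5 [load-bound]
step 7: L[7]=7 C[6]=8 → dur=8, Σ=62 | A=compute:t6 B=load:t7 [compute-bound]
step 8: C[7]=6 → dur=6, Σ=68 | A=idle B=compute:t7 [compute-only]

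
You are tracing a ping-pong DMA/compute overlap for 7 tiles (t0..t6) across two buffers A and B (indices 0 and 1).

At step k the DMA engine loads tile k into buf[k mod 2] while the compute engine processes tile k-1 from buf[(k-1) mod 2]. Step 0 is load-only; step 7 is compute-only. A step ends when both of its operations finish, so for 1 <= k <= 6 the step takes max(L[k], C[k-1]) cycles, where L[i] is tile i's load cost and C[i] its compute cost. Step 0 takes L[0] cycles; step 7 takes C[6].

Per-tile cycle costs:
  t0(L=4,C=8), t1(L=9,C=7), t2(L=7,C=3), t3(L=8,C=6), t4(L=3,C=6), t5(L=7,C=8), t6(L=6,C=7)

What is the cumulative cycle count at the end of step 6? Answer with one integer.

[0] DMA t0→A (4c) ∥ CU idle ⇒ 4c, clock 4
[1] DMA t1→B (9c) ∥ CU A:t0 (8c) ⇒ 9c, clock 13
[2] DMA t2→A (7c) ∥ CU B:t1 (7c) ⇒ 7c, clock 20
[3] DMA t3→B (8c) ∥ CU A:t2 (3c) ⇒ 8c, clock 28
[4] DMA t4→A (3c) ∥ CU B:t3 (6c) ⇒ 6c, clock 34
[5] DMA t5→B (7c) ∥ CU A:t4 (6c) ⇒ 7c, clock 41
[6] DMA t6→A (6c) ∥ CU B:t5 (8c) ⇒ 8c, clock 49
[7] DMA idle ∥ CU A:t6 (7c) ⇒ 7c, clock 56

end_cycle[6] = 49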